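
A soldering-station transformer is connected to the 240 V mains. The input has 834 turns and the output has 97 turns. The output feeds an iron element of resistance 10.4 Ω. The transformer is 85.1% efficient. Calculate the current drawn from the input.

V_out = 240 × 97/834 = 27.914 V.
I_out = V_out/R = 27.914/10.4 = 2.6840 A.
P_out = V_out I_out = 27.914 × 2.6840 = 74.920 W.
P_in = P_out/η = 74.920/0.851 = 88.038 W.
I_in = P_in/V_in = 88.038/240 = 0.367 A.

I_in ≈ 0.367 A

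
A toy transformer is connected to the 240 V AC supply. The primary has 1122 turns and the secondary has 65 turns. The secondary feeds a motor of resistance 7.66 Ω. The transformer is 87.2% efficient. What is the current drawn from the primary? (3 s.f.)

V_s = 240 × 65/1122 = 13.904 V.
I_s = V_s/R = 13.904/7.66 = 1.8151 A.
P_out = V_s I_s = 13.904 × 1.8151 = 25.237 W.
P_in = P_out/η = 25.237/0.872 = 28.941 W.
I_p = P_in/V_p = 28.941/240 = 0.121 A.

I_p ≈ 0.121 A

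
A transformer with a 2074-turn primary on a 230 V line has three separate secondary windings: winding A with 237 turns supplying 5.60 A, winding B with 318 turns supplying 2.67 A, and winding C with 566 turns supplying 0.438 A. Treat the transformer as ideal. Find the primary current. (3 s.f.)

V_A = 230 × 237/2074 = 26.283 V; V_B = 230 × 318/2074 = 35.265 V; V_C = 230 × 566/2074 = 62.768 V.
P_out = V_A I_A + V_B I_B + V_C I_C = 26.283×5.60 + 35.265×2.67 + 62.768×0.438 = 147.18 + 94.158 + 27.492 = 268.83 W.
Ideal ⇒ P_in = P_out, so I_p = P_out/V_p = 268.83/230 = 1.17 A.

I_p ≈ 1.17 A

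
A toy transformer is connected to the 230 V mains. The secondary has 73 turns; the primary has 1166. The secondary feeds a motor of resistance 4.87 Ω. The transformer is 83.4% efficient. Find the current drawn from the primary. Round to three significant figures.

V_s = 230 × 73/1166 = 14.400 V.
I_s = V_s/R = 14.400/4.87 = 2.9568 A.
P_out = V_s I_s = 14.400 × 2.9568 = 42.577 W.
P_in = P_out/η = 42.577/0.834 = 51.052 W.
I_p = P_in/V_p = 51.052/230 = 0.222 A.

I_p ≈ 0.222 A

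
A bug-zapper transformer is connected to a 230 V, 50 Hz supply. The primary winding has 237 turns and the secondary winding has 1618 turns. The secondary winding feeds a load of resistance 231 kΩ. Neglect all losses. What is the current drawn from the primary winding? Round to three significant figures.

I_p ≈ 0.0464 A

V_s = V_p × N_s/N_p = 230 × 1618/237 = 1570.2 V.
I_s = V_s/R = 1570.2/231000 = 0.0067975 A.
For an ideal transformer I_p N_p = I_s N_s, so I_p = 0.0067975 × 1618/237 = 0.0464 A.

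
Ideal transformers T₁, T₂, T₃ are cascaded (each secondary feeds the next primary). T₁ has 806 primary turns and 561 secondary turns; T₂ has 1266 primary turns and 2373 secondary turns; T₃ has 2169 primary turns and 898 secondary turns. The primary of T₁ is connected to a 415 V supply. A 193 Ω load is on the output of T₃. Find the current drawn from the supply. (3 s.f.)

Secondary of T₁: V = 415.00 × 561/806 = 288.85 V.
Secondary of T₂: V = 288.85 × 2373/1266 = 541.43 V.
Secondary of T₃: V = 541.43 × 898/2169 = 224.16 V.
I_load = 224.16/193 = 1.1614 A, so P_out = 224.16 × 1.1614 = 260.35 W.
All ideal ⇒ P_in = P_out, so I_supply = 260.35/415 = 0.627 A.

I_supply ≈ 0.627 A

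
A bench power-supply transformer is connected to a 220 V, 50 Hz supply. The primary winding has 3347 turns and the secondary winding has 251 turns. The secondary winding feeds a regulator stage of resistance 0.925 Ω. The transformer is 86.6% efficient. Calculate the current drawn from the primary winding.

V_s = 220 × 251/3347 = 16.498 V.
I_s = V_s/R = 16.498/0.925 = 17.836 A.
P_out = V_s I_s = 16.498 × 17.836 = 294.27 W.
P_in = P_out/η = 294.27/0.866 = 339.80 W.
I_p = P_in/V_p = 339.80/220 = 1.54 A.

I_p ≈ 1.54 A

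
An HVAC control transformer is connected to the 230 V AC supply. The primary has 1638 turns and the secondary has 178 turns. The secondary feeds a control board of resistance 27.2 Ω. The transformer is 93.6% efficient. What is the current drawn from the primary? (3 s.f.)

V_s = 230 × 178/1638 = 24.994 V.
I_s = V_s/R = 24.994/27.2 = 0.91889 A.
P_out = V_s I_s = 24.994 × 0.91889 = 22.967 W.
P_in = P_out/η = 22.967/0.936 = 24.537 W.
I_p = P_in/V_p = 24.537/230 = 0.107 A.

I_p ≈ 0.107 A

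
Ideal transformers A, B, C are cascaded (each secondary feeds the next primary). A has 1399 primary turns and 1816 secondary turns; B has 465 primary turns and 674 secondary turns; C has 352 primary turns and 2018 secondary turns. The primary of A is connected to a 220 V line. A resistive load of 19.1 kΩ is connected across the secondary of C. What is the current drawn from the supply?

I_supply ≈ 1.34 A

Secondary of A: V = 220.00 × 1816/1399 = 285.58 V.
Secondary of B: V = 285.58 × 674/465 = 413.93 V.
Secondary of C: V = 413.93 × 2018/352 = 2373.0 V.
I_load = 2373.0/19100 = 0.12424 A, so P_out = 2373.0 × 0.12424 = 294.84 W.
All ideal ⇒ P_in = P_out, so I_supply = 294.84/220 = 1.34 A.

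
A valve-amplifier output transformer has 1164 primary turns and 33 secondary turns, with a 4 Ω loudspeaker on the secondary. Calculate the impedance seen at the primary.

Z_p ≈ 4980 Ω

Z_p = (N_p/N_s)² × Z_s = (1164/33)² × 4 = 4980 Ω.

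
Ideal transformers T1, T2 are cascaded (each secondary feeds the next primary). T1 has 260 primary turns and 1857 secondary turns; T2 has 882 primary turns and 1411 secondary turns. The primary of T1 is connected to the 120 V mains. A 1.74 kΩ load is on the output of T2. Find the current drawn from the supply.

I_supply ≈ 9.00 A

After T1: V = 120.00 × 1857/260 = 857.08 V.
After T2: V = 857.08 × 1411/882 = 1371.1 V.
I_load = 1371.1/1740 = 0.78801 A, so P_out = 1371.1 × 0.78801 = 1080.5 W.
All ideal ⇒ P_in = P_out, so I_supply = 1080.5/120 = 9.00 A.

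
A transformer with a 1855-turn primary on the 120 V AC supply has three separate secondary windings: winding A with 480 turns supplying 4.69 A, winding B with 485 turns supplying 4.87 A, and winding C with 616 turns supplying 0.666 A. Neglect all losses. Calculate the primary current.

V_A = 120 × 480/1855 = 31.051 V; V_B = 120 × 485/1855 = 31.375 V; V_C = 120 × 616/1855 = 39.849 V.
P_out = V_A I_A + V_B I_B + V_C I_C = 31.051×4.69 + 31.375×4.87 + 39.849×0.666 = 145.63 + 152.79 + 26.539 = 324.96 W.
Ideal ⇒ P_in = P_out, so I_p = P_out/V_p = 324.96/120 = 2.71 A.

I_p ≈ 2.71 A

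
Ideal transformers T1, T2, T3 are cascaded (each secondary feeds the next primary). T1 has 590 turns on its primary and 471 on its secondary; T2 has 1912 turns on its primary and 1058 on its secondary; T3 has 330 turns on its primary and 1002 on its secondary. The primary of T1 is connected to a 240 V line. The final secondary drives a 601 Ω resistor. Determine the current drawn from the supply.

I_supply ≈ 0.718 A

After T1: V = 240.00 × 471/590 = 191.59 V.
After T2: V = 191.59 × 1058/1912 = 106.02 V.
After T3: V = 106.02 × 1002/330 = 321.91 V.
I_load = 321.91/601 = 0.53562 A, so P_out = 321.91 × 0.53562 = 172.42 W.
All ideal ⇒ P_in = P_out, so I_supply = 172.42/240 = 0.718 A.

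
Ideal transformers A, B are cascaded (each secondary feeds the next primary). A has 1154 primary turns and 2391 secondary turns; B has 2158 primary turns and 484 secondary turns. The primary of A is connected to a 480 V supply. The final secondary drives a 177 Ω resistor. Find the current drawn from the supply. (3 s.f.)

I_supply ≈ 0.586 A

Secondary of A: V = 480.00 × 2391/1154 = 994.52 V.
Secondary of B: V = 994.52 × 484/2158 = 223.05 V.
I_load = 223.05/177 = 1.2602 A, so P_out = 223.05 × 1.2602 = 281.09 W.
All ideal ⇒ P_in = P_out, so I_supply = 281.09/480 = 0.586 A.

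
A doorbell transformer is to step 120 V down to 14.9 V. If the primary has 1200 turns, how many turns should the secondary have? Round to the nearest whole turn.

N_s/N_p = V_s/V_p, so N_s = 1200 × 14.9/120 = 149.0 ≈ 149 turns.

N_s = 149 turns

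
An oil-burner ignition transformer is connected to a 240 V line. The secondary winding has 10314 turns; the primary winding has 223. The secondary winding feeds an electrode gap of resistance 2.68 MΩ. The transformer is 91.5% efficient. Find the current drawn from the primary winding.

V_s = 240 × 10314/223 = 11100 V.
I_s = V_s/R = 11100/(2.68×10^6) = 0.0041419 A.
P_out = V_s I_s = 11100 × 0.0041419 = 45.976 W.
P_in = P_out/η = 45.976/0.915 = 50.247 W.
I_p = P_in/V_p = 50.247/240 = 0.209 A.

I_p ≈ 0.209 A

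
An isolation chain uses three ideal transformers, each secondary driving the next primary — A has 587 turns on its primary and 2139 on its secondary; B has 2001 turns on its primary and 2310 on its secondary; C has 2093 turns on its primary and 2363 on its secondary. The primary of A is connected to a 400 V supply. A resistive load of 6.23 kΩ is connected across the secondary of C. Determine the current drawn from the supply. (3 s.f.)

I_supply ≈ 1.45 A

Secondary of A: V = 400.00 × 2139/587 = 1457.6 V.
Secondary of B: V = 1457.6 × 2310/2001 = 1682.7 V.
Secondary of C: V = 1682.7 × 2363/2093 = 1899.7 V.
I_load = 1899.7/6230 = 0.30493 A, so P_out = 1899.7 × 0.30493 = 579.29 W.
All ideal ⇒ P_in = P_out, so I_supply = 579.29/400 = 1.45 A.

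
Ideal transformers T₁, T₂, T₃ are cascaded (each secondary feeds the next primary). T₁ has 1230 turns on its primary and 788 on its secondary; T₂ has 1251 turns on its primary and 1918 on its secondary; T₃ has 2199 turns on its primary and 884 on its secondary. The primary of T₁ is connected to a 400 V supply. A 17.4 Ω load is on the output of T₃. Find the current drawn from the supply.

Secondary of T₁: V = 400.00 × 788/1230 = 256.26 V.
Secondary of T₂: V = 256.26 × 1918/1251 = 392.89 V.
Secondary of T₃: V = 392.89 × 884/2199 = 157.94 V.
I_load = 157.94/17.4 = 9.0772 A, so P_out = 157.94 × 9.0772 = 1433.7 W.
All ideal ⇒ P_in = P_out, so I_supply = 1433.7/400 = 3.58 A.

I_supply ≈ 3.58 A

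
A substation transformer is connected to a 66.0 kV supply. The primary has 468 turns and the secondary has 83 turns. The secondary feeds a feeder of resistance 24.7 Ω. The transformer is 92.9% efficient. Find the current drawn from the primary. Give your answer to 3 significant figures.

V_s = 66000 × 83/468 = 11705 V.
I_s = V_s/R = 11705/24.7 = 473.89 A.
P_out = V_s I_s = 11705 × 473.89 = 5.5470×10^6 W.
P_in = P_out/η = 5.5470×10^6/0.929 = 5.9709×10^6 W.
I_p = P_in/V_p = 5.9709×10^6/66000 = 90.5 A.

I_p ≈ 90.5 A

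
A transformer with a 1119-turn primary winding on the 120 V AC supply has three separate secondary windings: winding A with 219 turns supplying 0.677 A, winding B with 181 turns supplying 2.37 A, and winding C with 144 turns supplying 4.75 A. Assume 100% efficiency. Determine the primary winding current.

V_A = 120 × 219/1119 = 23.485 V; V_B = 120 × 181/1119 = 19.410 V; V_C = 120 × 144/1119 = 15.442 V.
P_out = V_A I_A + V_B I_B + V_C I_C = 23.485×0.677 + 19.410×2.37 + 15.442×4.75 = 15.900 + 46.002 + 73.351 = 135.25 W.
Ideal ⇒ P_in = P_out, so I_p = P_out/V_p = 135.25/120 = 1.13 A.

I_p ≈ 1.13 A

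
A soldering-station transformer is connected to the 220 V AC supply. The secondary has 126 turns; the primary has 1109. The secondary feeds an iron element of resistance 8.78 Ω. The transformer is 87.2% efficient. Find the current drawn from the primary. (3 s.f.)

I_p ≈ 0.371 A

V_s = 220 × 126/1109 = 24.995 V.
I_s = V_s/R = 24.995/8.78 = 2.8469 A.
P_out = V_s I_s = 24.995 × 2.8469 = 71.159 W.
P_in = P_out/η = 71.159/0.872 = 81.604 W.
I_p = P_in/V_p = 81.604/220 = 0.371 A.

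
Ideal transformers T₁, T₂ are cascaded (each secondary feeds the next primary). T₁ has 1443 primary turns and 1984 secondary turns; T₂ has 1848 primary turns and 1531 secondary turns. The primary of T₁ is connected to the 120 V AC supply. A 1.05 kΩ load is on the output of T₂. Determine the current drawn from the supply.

I_supply ≈ 0.148 A

After T₁: V = 120.00 × 1984/1443 = 164.99 V.
After T₂: V = 164.99 × 1531/1848 = 136.69 V.
I_load = 136.69/1050 = 0.13018 A, so P_out = 136.69 × 0.13018 = 17.794 W.
All ideal ⇒ P_in = P_out, so I_supply = 17.794/120 = 0.148 A.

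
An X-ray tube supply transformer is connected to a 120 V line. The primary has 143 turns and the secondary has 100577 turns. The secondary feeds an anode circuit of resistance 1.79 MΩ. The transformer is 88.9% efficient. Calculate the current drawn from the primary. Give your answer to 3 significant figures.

I_p ≈ 37.3 A

V_s = 120 × 100577/143 = 84400 V.
I_s = V_s/R = 84400/(1.79×10^6) = 0.047151 A.
P_out = V_s I_s = 84400 × 0.047151 = 3979.6 W.
P_in = P_out/η = 3979.6/0.889 = 4476.4 W.
I_p = P_in/V_p = 4476.4/120 = 37.3 A.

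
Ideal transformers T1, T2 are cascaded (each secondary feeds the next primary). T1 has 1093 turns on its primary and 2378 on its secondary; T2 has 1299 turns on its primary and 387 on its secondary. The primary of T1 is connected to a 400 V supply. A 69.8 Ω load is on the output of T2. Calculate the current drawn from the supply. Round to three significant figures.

Secondary of T1: V = 400.00 × 2378/1093 = 870.27 V.
Secondary of T2: V = 870.27 × 387/1299 = 259.27 V.
I_load = 259.27/69.8 = 3.7145 A, so P_out = 259.27 × 3.7145 = 963.06 W.
All ideal ⇒ P_in = P_out, so I_supply = 963.06/400 = 2.41 A.

I_supply ≈ 2.41 A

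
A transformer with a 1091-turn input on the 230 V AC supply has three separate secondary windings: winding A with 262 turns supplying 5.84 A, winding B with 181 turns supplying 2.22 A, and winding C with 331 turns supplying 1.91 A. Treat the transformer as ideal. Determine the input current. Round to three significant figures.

V_A = 230 × 262/1091 = 55.234 V; V_B = 230 × 181/1091 = 38.158 V; V_C = 230 × 331/1091 = 69.780 V.
P_out = V_A I_A + V_B I_B + V_C I_C = 55.234×5.84 + 38.158×2.22 + 69.780×1.91 = 322.56 + 84.710 + 133.28 = 540.55 W.
Ideal ⇒ P_in = P_out, so I_in = P_out/V_in = 540.55/230 = 2.35 A.

I_in ≈ 2.35 A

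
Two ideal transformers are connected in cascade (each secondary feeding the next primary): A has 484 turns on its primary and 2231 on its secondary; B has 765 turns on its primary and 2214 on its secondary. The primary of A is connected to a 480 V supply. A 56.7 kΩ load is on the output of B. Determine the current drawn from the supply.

I_supply ≈ 1.51 A

Secondary of A: V = 480.00 × 2231/484 = 2212.6 V.
Secondary of B: V = 2212.6 × 2214/765 = 6403.4 V.
I_load = 6403.4/56700 = 0.11294 A, so P_out = 6403.4 × 0.11294 = 723.17 W.
All ideal ⇒ P_in = P_out, so I_supply = 723.17/480 = 1.51 A.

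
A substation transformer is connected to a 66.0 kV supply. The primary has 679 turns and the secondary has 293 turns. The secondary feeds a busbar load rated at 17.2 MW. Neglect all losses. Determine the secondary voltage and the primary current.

V_s = V_p × N_s/N_p = 66000 × 293/679 = 28480 V.
I_s = P/V_s = 1.72×10^7/28480 = 603.93 A.
I_p = I_s × N_s/N_p = 603.93 × 293/679 = 261 A.

V_s ≈ 28500 V, I_p ≈ 261 A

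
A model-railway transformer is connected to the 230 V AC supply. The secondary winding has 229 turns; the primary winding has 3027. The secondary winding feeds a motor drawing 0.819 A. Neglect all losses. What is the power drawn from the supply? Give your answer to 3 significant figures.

P ≈ 14.3 W

I_p = I_s × N_s/N_p = 0.819 × 229/3027 = 0.061959 A.
P = V_p I_p = 230 × 0.061959 = 14.3 W.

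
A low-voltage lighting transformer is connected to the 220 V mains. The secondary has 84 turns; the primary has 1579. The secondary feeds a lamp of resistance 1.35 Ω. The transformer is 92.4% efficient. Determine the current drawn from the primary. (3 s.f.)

I_p ≈ 0.499 A

V_s = 220 × 84/1579 = 11.704 V.
I_s = V_s/R = 11.704/1.35 = 8.6693 A.
P_out = V_s I_s = 11.704 × 8.6693 = 101.46 W.
P_in = P_out/η = 101.46/0.924 = 109.81 W.
I_p = P_in/V_p = 109.81/220 = 0.499 A.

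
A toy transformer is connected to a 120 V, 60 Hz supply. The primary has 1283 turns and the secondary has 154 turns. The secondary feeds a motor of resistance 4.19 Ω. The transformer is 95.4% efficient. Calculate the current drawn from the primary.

I_p ≈ 0.433 A

V_s = 120 × 154/1283 = 14.404 V.
I_s = V_s/R = 14.404/4.19 = 3.4376 A.
P_out = V_s I_s = 14.404 × 3.4376 = 49.515 W.
P_in = P_out/η = 49.515/0.954 = 51.902 W.
I_p = P_in/V_p = 51.902/120 = 0.433 A.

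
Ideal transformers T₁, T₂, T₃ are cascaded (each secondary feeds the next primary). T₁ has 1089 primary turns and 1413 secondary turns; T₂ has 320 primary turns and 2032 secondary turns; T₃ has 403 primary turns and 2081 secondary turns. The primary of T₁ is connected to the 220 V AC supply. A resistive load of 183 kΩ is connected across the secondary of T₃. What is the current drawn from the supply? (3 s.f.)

After T₁: V = 220.00 × 1413/1089 = 285.45 V.
After T₂: V = 285.45 × 2032/320 = 1812.6 V.
After T₃: V = 1812.6 × 2081/403 = 9360.0 V.
I_load = 9360.0/183000 = 0.051148 A, so P_out = 9360.0 × 0.051148 = 478.75 W.
All ideal ⇒ P_in = P_out, so I_supply = 478.75/220 = 2.18 A.

I_supply ≈ 2.18 A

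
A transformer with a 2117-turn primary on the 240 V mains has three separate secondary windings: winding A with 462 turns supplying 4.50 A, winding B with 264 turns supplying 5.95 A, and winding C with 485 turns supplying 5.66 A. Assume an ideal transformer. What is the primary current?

I_p ≈ 3.02 A

V_A = 240 × 462/2117 = 52.376 V; V_B = 240 × 264/2117 = 29.929 V; V_C = 240 × 485/2117 = 54.983 V.
P_out = V_A I_A + V_B I_B + V_C I_C = 52.376×4.50 + 29.929×5.95 + 54.983×5.66 = 235.69 + 178.08 + 311.21 = 724.98 W.
Ideal ⇒ P_in = P_out, so I_p = P_out/V_p = 724.98/240 = 3.02 A.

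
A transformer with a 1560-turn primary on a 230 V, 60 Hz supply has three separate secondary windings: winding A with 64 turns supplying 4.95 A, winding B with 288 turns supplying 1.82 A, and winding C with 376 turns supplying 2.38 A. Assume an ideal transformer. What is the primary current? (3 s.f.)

V_A = 230 × 64/1560 = 9.4359 V; V_B = 230 × 288/1560 = 42.462 V; V_C = 230 × 376/1560 = 55.436 V.
P_out = V_A I_A + V_B I_B + V_C I_C = 9.4359×4.95 + 42.462×1.82 + 55.436×2.38 = 46.708 + 77.280 + 131.94 = 255.93 W.
Ideal ⇒ P_in = P_out, so I_p = P_out/V_p = 255.93/230 = 1.11 A.

I_p ≈ 1.11 A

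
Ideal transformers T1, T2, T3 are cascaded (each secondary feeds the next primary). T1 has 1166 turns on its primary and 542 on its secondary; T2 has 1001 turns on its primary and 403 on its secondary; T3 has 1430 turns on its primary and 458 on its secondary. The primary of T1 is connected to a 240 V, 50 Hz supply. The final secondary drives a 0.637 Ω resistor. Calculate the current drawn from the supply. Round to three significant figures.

I_supply ≈ 1.35 A

Secondary of T1: V = 240.00 × 542/1166 = 111.56 V.
Secondary of T2: V = 111.56 × 403/1001 = 44.914 V.
Secondary of T3: V = 44.914 × 458/1430 = 14.385 V.
I_load = 14.385/0.637 = 22.583 A, so P_out = 14.385 × 22.583 = 324.85 W.
All ideal ⇒ P_in = P_out, so I_supply = 324.85/240 = 1.35 A.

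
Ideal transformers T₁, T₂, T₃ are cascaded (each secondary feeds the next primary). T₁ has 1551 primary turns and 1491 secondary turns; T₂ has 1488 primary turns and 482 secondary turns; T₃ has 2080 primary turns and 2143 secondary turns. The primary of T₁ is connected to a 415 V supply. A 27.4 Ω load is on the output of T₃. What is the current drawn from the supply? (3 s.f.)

Secondary of T₁: V = 415.00 × 1491/1551 = 398.95 V.
Secondary of T₂: V = 398.95 × 482/1488 = 129.23 V.
Secondary of T₃: V = 129.23 × 2143/2080 = 133.14 V.
I_load = 133.14/27.4 = 4.8592 A, so P_out = 133.14 × 4.8592 = 646.97 W.
All ideal ⇒ P_in = P_out, so I_supply = 646.97/415 = 1.56 A.

I_supply ≈ 1.56 A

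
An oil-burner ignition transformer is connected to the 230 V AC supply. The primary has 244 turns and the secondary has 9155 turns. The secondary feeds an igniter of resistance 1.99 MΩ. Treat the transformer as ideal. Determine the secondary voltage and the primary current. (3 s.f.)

V_s = V_p × N_s/N_p = 230 × 9155/244 = 8629.7 V.
I_s = V_s/R = 8629.7/(1.99×10^6) = 0.0043365 A.
I_p = I_s × N_s/N_p = 0.0043365 × 9155/244 = 0.163 A.

V_s ≈ 8630 V, I_p ≈ 0.163 A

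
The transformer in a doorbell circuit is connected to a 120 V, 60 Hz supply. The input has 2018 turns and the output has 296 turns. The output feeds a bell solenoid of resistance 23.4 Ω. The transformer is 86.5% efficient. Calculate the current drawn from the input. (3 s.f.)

I_in ≈ 0.128 A

V_out = 120 × 296/2018 = 17.602 V.
I_out = V_out/R = 17.602/23.4 = 0.75220 A.
P_out = V_out I_out = 17.602 × 0.75220 = 13.240 W.
P_in = P_out/η = 13.240/0.865 = 15.306 W.
I_in = P_in/V_in = 15.306/120 = 0.128 A.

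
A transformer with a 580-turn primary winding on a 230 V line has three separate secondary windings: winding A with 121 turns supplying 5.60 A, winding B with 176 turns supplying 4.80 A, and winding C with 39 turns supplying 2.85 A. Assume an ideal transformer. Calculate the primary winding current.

V_A = 230 × 121/580 = 47.983 V; V_B = 230 × 176/580 = 69.793 V; V_C = 230 × 39/580 = 15.466 V.
P_out = V_A I_A + V_B I_B + V_C I_C = 47.983×5.60 + 69.793×4.80 + 15.466×2.85 = 268.70 + 335.01 + 44.077 = 647.79 W.
Ideal ⇒ P_in = P_out, so I_p = P_out/V_p = 647.79/230 = 2.82 A.

I_p ≈ 2.82 A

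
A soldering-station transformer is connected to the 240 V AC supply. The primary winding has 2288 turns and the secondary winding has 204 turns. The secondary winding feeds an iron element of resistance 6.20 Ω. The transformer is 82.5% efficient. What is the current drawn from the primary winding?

V_s = 240 × 204/2288 = 21.399 V.
I_s = V_s/R = 21.399/6.20 = 3.4514 A.
P_out = V_s I_s = 21.399 × 3.4514 = 73.855 W.
P_in = P_out/η = 73.855/0.825 = 89.521 W.
I_p = P_in/V_p = 89.521/240 = 0.373 A.

I_p ≈ 0.373 A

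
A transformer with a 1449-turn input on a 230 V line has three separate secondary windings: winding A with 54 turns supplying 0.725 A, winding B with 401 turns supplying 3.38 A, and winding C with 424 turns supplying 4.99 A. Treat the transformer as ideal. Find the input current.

V_A = 230 × 54/1449 = 8.5714 V; V_B = 230 × 401/1449 = 63.651 V; V_C = 230 × 424/1449 = 67.302 V.
P_out = V_A I_A + V_B I_B + V_C I_C = 8.5714×0.725 + 63.651×3.38 + 67.302×4.99 = 6.2143 + 215.14 + 335.83 = 557.19 W.
Ideal ⇒ P_in = P_out, so I_in = P_out/V_in = 557.19/230 = 2.42 A.

I_in ≈ 2.42 A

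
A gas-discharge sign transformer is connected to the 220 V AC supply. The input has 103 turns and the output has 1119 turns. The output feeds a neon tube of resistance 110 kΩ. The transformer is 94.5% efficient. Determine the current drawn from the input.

I_in ≈ 0.250 A

V_out = 220 × 1119/103 = 2390.1 V.
I_out = V_out/R = 2390.1/110000 = 0.021728 A.
P_out = V_out I_out = 2390.1 × 0.021728 = 51.932 W.
P_in = P_out/η = 51.932/0.945 = 54.955 W.
I_in = P_in/V_in = 54.955/220 = 0.250 A.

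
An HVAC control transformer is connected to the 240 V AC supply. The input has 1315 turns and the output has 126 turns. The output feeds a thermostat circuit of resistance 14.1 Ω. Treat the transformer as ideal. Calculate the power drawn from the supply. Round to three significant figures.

V_out = V_in × N_out/N_in = 240 × 126/1315 = 22.996 V.
I_out = V_out/R = 22.996/14.1 = 1.6309 A.
I_in = I_out × N_out/N_in = 1.6309 × 126/1315 = 0.15627 A.
P = V_in I_in = 240 × 0.15627 = 37.5 W.

P ≈ 37.5 W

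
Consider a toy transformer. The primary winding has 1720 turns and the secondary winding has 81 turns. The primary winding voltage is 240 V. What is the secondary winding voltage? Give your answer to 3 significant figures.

V_s ≈ 11.3 V

V_s/V_p = N_s/N_p, so V_s = 240 × 81/1720 = 11.3 V.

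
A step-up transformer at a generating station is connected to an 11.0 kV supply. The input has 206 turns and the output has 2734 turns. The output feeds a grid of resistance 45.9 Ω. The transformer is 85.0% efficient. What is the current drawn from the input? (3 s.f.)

I_in ≈ 49700 A

V_out = 11000 × 2734/206 = 145990 V.
I_out = V_out/R = 145990/45.9 = 3180.6 A.
P_out = V_out I_out = 145990 × 3180.6 = 4.6434×10^8 W.
P_in = P_out/η = 4.6434×10^8/0.850 = 5.4628×10^8 W.
I_in = P_in/V_in = 5.4628×10^8/11000 = 49700 A.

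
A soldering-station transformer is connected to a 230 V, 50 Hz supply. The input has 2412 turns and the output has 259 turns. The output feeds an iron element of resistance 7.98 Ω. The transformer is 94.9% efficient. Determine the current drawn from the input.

V_out = 230 × 259/2412 = 24.697 V.
I_out = V_out/R = 24.697/7.98 = 3.0949 A.
P_out = V_out I_out = 24.697 × 3.0949 = 76.436 W.
P_in = P_out/η = 76.436/0.949 = 80.544 W.
I_in = P_in/V_in = 80.544/230 = 0.350 A.

I_in ≈ 0.350 A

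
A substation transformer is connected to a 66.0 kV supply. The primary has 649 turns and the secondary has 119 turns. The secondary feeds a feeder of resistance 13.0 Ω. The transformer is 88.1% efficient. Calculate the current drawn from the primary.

I_p ≈ 194 A

V_s = 66000 × 119/649 = 12102 V.
I_s = V_s/R = 12102/13.0 = 930.90 A.
P_out = V_s I_s = 12102 × 930.90 = 1.1265×10^7 W.
P_in = P_out/η = 1.1265×10^7/0.881 = 1.2787×10^7 W.
I_p = P_in/V_p = 1.2787×10^7/66000 = 194 A.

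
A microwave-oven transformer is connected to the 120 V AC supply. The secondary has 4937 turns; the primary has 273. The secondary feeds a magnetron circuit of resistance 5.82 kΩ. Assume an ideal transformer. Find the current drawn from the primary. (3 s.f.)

V_s = V_p × N_s/N_p = 120 × 4937/273 = 2170.1 V.
I_s = V_s/R = 2170.1/5820 = 0.37287 A.
For an ideal transformer I_p N_p = I_s N_s, so I_p = 0.37287 × 4937/273 = 6.74 A.

I_p ≈ 6.74 A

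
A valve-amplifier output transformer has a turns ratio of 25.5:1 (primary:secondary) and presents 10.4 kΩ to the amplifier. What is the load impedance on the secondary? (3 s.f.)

Z_s = Z_p/(N_p/N_s)² = 10400/25.5² = 16.0 Ω.

Z_s ≈ 16.0 Ω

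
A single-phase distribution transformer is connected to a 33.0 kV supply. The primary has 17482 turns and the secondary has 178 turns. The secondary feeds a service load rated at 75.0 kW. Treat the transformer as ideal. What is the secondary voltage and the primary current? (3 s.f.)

V_s = V_p × N_s/N_p = 33000 × 178/17482 = 336.00 V.
I_s = P/V_s = 75000/336.00 = 223.21 A.
I_p = I_s × N_s/N_p = 223.21 × 178/17482 = 2.27 A.

V_s ≈ 336 V, I_p ≈ 2.27 A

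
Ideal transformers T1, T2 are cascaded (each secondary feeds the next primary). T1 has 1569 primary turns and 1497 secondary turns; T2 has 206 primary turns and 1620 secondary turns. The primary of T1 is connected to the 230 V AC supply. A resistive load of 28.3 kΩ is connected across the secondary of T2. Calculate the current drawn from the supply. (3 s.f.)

After T1: V = 230.00 × 1497/1569 = 219.45 V.
After T2: V = 219.45 × 1620/206 = 1725.7 V.
I_load = 1725.7/28300 = 0.060980 A, so P_out = 1725.7 × 0.060980 = 105.24 W.
All ideal ⇒ P_in = P_out, so I_supply = 105.24/230 = 0.458 A.

I_supply ≈ 0.458 A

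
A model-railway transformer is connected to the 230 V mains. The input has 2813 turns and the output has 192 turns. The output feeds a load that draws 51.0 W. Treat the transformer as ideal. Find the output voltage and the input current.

V_out ≈ 15.7 V, I_in ≈ 0.222 A

V_out = V_in × N_out/N_in = 230 × 192/2813 = 15.699 V.
I_out = P/V_out = 51.0/15.699 = 3.2487 A.
I_in = I_out × N_out/N_in = 3.2487 × 192/2813 = 0.222 A.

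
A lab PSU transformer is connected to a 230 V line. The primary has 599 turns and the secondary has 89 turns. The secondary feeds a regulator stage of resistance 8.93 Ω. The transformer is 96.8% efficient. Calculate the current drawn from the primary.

I_p ≈ 0.587 A

V_s = 230 × 89/599 = 34.174 V.
I_s = V_s/R = 34.174/8.93 = 3.8268 A.
P_out = V_s I_s = 34.174 × 3.8268 = 130.78 W.
P_in = P_out/η = 130.78/0.968 = 135.10 W.
I_p = P_in/V_p = 135.10/230 = 0.587 A.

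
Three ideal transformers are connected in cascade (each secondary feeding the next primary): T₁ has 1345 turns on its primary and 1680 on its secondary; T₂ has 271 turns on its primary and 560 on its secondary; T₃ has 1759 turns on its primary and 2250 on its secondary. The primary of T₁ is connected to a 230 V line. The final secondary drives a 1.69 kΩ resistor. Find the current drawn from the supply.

I_supply ≈ 1.48 A

Secondary of T₁: V = 230.00 × 1680/1345 = 287.29 V.
Secondary of T₂: V = 287.29 × 560/271 = 593.65 V.
Secondary of T₃: V = 593.65 × 2250/1759 = 759.36 V.
I_load = 759.36/1690 = 0.44933 A, so P_out = 759.36 × 0.44933 = 341.20 W.
All ideal ⇒ P_in = P_out, so I_supply = 341.20/230 = 1.48 A.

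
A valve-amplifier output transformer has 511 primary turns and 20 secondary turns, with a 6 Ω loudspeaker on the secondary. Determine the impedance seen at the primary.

Z_p ≈ 3920 Ω

Z_p = (N_p/N_s)² × Z_s = (511/20)² × 6 = 3920 Ω.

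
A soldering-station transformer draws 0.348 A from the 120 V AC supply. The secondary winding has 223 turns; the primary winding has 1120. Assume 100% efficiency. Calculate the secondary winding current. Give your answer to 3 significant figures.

I_s/I_p = N_p/N_s, so I_s = 0.348 × 1120/223 = 1.75 A.

I_s ≈ 1.75 A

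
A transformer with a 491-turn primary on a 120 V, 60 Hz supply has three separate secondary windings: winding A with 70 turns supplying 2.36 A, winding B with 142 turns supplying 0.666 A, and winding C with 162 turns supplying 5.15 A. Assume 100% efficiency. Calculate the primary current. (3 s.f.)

I_p ≈ 2.23 A

V_A = 120 × 70/491 = 17.108 V; V_B = 120 × 142/491 = 34.705 V; V_C = 120 × 162/491 = 39.593 V.
P_out = V_A I_A + V_B I_B + V_C I_C = 17.108×2.36 + 34.705×0.666 + 39.593×5.15 = 40.375 + 23.113 + 203.90 = 267.39 W.
Ideal ⇒ P_in = P_out, so I_p = P_out/V_p = 267.39/120 = 2.23 A.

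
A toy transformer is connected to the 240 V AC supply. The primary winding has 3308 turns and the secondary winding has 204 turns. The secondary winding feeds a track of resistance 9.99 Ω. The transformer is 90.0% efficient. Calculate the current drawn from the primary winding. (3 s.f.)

V_s = 240 × 204/3308 = 14.800 V.
I_s = V_s/R = 14.800/9.99 = 1.4815 A.
P_out = V_s I_s = 14.800 × 1.4815 = 21.927 W.
P_in = P_out/η = 21.927/0.900 = 24.364 W.
I_p = P_in/V_p = 24.364/240 = 0.102 A.

I_p ≈ 0.102 A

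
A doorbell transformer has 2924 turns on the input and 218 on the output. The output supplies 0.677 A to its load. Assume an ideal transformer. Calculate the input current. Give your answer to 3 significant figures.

For an ideal transformer I_in/I_out = N_out/N_in, so I_in = 0.677 × 218/2924 = 0.0505 A.

I_in ≈ 0.0505 A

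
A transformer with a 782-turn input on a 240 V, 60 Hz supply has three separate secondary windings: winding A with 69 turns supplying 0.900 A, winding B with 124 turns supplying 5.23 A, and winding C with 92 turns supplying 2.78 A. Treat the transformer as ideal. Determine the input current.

V_A = 240 × 69/782 = 21.176 V; V_B = 240 × 124/782 = 38.056 V; V_C = 240 × 92/782 = 28.235 V.
P_out = V_A I_A + V_B I_B + V_C I_C = 21.176×0.900 + 38.056×5.23 + 28.235×2.78 = 19.059 + 199.03 + 78.494 = 296.59 W.
Ideal ⇒ P_in = P_out, so I_in = P_out/V_in = 296.59/240 = 1.24 A.

I_in ≈ 1.24 A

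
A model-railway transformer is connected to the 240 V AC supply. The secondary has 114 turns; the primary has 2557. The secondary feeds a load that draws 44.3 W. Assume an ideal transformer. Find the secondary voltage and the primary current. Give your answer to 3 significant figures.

V_s ≈ 10.7 V, I_p ≈ 0.185 A

V_s = V_p × N_s/N_p = 240 × 114/2557 = 10.700 V.
I_s = P/V_s = 44.3/10.700 = 4.1402 A.
I_p = I_s × N_s/N_p = 4.1402 × 114/2557 = 0.185 A.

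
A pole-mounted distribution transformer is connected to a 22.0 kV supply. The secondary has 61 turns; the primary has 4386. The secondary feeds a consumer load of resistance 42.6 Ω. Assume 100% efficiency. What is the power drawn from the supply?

V_s = V_p × N_s/N_p = 22000 × 61/4386 = 305.97 V.
I_s = V_s/R = 305.97/42.6 = 7.1825 A.
I_p = I_s × N_s/N_p = 7.1825 × 61/4386 = 0.099893 A.
P = V_p I_p = 22000 × 0.099893 = 2200 W.

P ≈ 2200 W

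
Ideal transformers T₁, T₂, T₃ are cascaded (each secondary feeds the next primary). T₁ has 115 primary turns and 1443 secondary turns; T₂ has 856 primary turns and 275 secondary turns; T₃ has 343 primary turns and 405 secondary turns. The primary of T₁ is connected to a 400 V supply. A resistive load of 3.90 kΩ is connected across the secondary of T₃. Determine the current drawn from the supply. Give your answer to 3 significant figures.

I_supply ≈ 2.32 A

Secondary of T₁: V = 400.00 × 1443/115 = 5019.1 V.
Secondary of T₂: V = 5019.1 × 275/856 = 1612.5 V.
Secondary of T₃: V = 1612.5 × 405/343 = 1903.9 V.
I_load = 1903.9/3900 = 0.48818 A, so P_out = 1903.9 × 0.48818 = 929.46 W.
All ideal ⇒ P_in = P_out, so I_supply = 929.46/400 = 2.32 A.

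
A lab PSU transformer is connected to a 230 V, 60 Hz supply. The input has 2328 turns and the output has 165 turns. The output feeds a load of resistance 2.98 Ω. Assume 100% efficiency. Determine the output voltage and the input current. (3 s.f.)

V_out = V_in × N_out/N_in = 230 × 165/2328 = 16.302 V.
I_out = V_out/R = 16.302/2.98 = 5.4703 A.
I_in = I_out × N_out/N_in = 5.4703 × 165/2328 = 0.388 A.

V_out ≈ 16.3 V, I_in ≈ 0.388 A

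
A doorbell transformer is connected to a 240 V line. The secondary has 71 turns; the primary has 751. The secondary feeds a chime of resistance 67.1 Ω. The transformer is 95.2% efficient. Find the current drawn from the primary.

V_s = 240 × 71/751 = 22.690 V.
I_s = V_s/R = 22.690/67.1 = 0.33815 A.
P_out = V_s I_s = 22.690 × 0.33815 = 7.6725 W.
P_in = P_out/η = 7.6725/0.952 = 8.0593 W.
I_p = P_in/V_p = 8.0593/240 = 0.0336 A.

I_p ≈ 0.0336 A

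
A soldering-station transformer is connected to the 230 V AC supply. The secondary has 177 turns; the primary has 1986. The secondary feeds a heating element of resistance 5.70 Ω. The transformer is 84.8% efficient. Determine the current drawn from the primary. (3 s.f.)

I_p ≈ 0.378 A

V_s = 230 × 177/1986 = 20.498 V.
I_s = V_s/R = 20.498/5.70 = 3.5962 A.
P_out = V_s I_s = 20.498 × 3.5962 = 73.717 W.
P_in = P_out/η = 73.717/0.848 = 86.931 W.
I_p = P_in/V_p = 86.931/230 = 0.378 A.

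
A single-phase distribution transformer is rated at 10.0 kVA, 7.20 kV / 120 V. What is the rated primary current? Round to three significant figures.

I_p = S/V_p = 10000/7200 = 1.39 A.

I_p ≈ 1.39 A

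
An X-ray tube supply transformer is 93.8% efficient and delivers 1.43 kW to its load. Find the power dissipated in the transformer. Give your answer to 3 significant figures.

P_loss ≈ 94.5 W

P_in = P_out/η = 1430/0.938 = 1524.52 W.
P_loss = P_in − P_out = 1524.52 − 1430 = 94.5 W.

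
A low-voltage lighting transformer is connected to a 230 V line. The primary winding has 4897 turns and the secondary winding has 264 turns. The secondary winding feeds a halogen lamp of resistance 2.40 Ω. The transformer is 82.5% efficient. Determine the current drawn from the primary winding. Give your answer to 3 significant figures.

I_p ≈ 0.338 A

V_s = 230 × 264/4897 = 12.399 V.
I_s = V_s/R = 12.399/2.40 = 5.1664 A.
P_out = V_s I_s = 12.399 × 5.1664 = 64.061 W.
P_in = P_out/η = 64.061/0.825 = 77.649 W.
I_p = P_in/V_p = 77.649/230 = 0.338 A.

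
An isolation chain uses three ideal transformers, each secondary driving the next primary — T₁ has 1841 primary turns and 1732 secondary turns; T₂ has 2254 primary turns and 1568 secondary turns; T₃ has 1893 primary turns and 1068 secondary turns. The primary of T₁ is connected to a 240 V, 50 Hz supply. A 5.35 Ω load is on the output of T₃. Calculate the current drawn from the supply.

I_supply ≈ 6.12 A

Secondary of T₁: V = 240.00 × 1732/1841 = 225.79 V.
Secondary of T₂: V = 225.79 × 1568/2254 = 157.07 V.
Secondary of T₃: V = 157.07 × 1068/1893 = 88.617 V.
I_load = 88.617/5.35 = 16.564 A, so P_out = 88.617 × 16.564 = 1467.9 W.
All ideal ⇒ P_in = P_out, so I_supply = 1467.9/240 = 6.12 A.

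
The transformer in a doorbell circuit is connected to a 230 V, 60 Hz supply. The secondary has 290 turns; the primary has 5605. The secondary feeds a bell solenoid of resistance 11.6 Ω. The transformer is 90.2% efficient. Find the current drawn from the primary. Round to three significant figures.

I_p ≈ 0.0588 A

V_s = 230 × 290/5605 = 11.900 V.
I_s = V_s/R = 11.900/11.6 = 1.0259 A.
P_out = V_s I_s = 11.900 × 1.0259 = 12.208 W.
P_in = P_out/η = 12.208/0.902 = 13.534 W.
I_p = P_in/V_p = 13.534/230 = 0.0588 A.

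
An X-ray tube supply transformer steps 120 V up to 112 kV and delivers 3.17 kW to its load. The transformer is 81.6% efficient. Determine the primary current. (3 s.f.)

P_in = P_out/η = 3170/0.816 = 3884.8 W.
I_p = P_in/V_p = 3884.8/120 = 32.4 A.

I_p ≈ 32.4 A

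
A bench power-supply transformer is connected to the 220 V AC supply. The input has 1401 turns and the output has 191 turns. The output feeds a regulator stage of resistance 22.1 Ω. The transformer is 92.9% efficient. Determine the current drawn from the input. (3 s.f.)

V_out = 220 × 191/1401 = 29.993 V.
I_out = V_out/R = 29.993/22.1 = 1.3571 A.
P_out = V_out I_out = 29.993 × 1.3571 = 40.705 W.
P_in = P_out/η = 40.705/0.929 = 43.816 W.
I_in = P_in/V_in = 43.816/220 = 0.199 A.

I_in ≈ 0.199 A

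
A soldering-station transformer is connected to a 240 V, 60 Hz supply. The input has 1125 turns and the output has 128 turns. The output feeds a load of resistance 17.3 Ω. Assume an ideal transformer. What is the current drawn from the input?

I_in ≈ 0.180 A

V_out = V_in × N_out/N_in = 240 × 128/1125 = 27.307 V.
I_out = V_out/R = 27.307/17.3 = 1.5784 A.
For an ideal transformer I_in N_in = I_out N_out, so I_in = 1.5784 × 128/1125 = 0.180 A.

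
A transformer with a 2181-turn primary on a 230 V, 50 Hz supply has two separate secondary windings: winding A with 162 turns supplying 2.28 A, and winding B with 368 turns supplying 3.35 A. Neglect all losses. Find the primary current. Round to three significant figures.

V_A = 230 × 162/2181 = 17.084 V; V_B = 230 × 368/2181 = 38.808 V.
P_out = V_A I_A + V_B I_B = 17.084×2.28 + 38.808×3.35 = 38.951 + 130.01 = 168.96 W.
Ideal ⇒ P_in = P_out, so I_p = P_out/V_p = 168.96/230 = 0.735 A.

I_p ≈ 0.735 A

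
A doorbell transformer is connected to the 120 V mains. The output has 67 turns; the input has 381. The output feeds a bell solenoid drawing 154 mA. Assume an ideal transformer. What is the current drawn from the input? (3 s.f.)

For an ideal transformer I_in N_in = I_out N_out, so I_in = 0.154 × 67/381 = 0.0271 A.

I_in ≈ 0.0271 A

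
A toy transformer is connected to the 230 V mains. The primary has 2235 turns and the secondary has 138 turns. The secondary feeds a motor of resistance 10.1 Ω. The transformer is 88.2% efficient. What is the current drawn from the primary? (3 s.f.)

V_s = 230 × 138/2235 = 14.201 V.
I_s = V_s/R = 14.201/10.1 = 1.4061 A.
P_out = V_s I_s = 14.201 × 1.4061 = 19.968 W.
P_in = P_out/η = 19.968/0.882 = 22.640 W.
I_p = P_in/V_p = 22.640/230 = 0.0984 A.

I_p ≈ 0.0984 A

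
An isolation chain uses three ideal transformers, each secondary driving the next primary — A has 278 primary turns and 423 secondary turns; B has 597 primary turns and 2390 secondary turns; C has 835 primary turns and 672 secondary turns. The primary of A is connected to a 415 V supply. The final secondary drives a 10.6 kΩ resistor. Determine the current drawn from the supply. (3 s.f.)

I_supply ≈ 0.941 A

Secondary of A: V = 415.00 × 423/278 = 631.46 V.
Secondary of B: V = 631.46 × 2390/597 = 2527.9 V.
Secondary of C: V = 2527.9 × 672/835 = 2034.5 V.
I_load = 2034.5/10600 = 0.19193 A, so P_out = 2034.5 × 0.19193 = 390.48 W.
All ideal ⇒ P_in = P_out, so I_supply = 390.48/415 = 0.941 A.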